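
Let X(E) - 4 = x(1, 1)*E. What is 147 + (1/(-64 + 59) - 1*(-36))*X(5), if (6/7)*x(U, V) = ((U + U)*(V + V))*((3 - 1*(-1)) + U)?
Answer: 67003/15 ≈ 4466.9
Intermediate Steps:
x(U, V) = 14*U*V*(4 + U)/3 (x(U, V) = 7*(((U + U)*(V + V))*((3 - 1*(-1)) + U))/6 = 7*(((2*U)*(2*V))*((3 + 1) + U))/6 = 7*((4*U*V)*(4 + U))/6 = 7*(4*U*V*(4 + U))/6 = 14*U*V*(4 + U)/3)
X(E) = 4 + 70*E/3 (X(E) = 4 + ((14/3)*1*1*(4 + 1))*E = 4 + ((14/3)*1*1*5)*E = 4 + 70*E/3)
147 + (1/(-64 + 59) - 1*(-36))*X(5) = 147 + (1/(-64 + 59) - 1*(-36))*(4 + (70/3)*5) = 147 + (1/(-5) + 36)*(4 + 350/3) = 147 + (-1/5 + 36)*(362/3) = 147 + (179/5)*(362/3) = 147 + 64798/15 = 67003/15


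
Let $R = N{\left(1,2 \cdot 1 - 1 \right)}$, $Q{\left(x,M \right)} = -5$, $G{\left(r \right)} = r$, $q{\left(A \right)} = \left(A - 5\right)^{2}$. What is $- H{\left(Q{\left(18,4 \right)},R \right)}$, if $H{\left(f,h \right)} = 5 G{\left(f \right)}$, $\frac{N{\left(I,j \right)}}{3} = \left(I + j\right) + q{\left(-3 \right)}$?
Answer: $25$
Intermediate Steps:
$q{\left(A \right)} = \left(-5 + A\right)^{2}$
$N{\left(I,j \right)} = 192 + 3 I + 3 j$ ($N{\left(I,j \right)} = 3 \left(\left(I + j\right) + \left(-5 - 3\right)^{2}\right) = 3 \left(\left(I + j\right) + \left(-8\right)^{2}\right) = 3 \left(\left(I + j\right) + 64\right) = 3 \left(64 + I + j\right) = 192 + 3 I + 3 j$)
$R = 198$ ($R = 192 + 3 \cdot 1 + 3 \left(2 \cdot 1 - 1\right) = 192 + 3 + 3 \left(2 - 1\right) = 192 + 3 + 3 \cdot 1 = 192 + 3 + 3 = 198$)
$H{\left(f,h \right)} = 5 f$
$- H{\left(Q{\left(18,4 \right)},R \right)} = - 5 \left(-5\right) = \left(-1\right) \left(-25\right) = 25$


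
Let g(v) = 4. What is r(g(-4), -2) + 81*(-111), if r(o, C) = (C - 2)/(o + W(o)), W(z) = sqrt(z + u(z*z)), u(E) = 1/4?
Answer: -422641/47 + 8*sqrt(17)/47 ≈ -8991.7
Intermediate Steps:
u(E) = 1/4
W(z) = sqrt(1/4 + z) (W(z) = sqrt(z + 1/4) = sqrt(1/4 + z))
r(o, C) = (-2 + C)/(o + sqrt(1 + 4*o)/2) (r(o, C) = (C - 2)/(o + sqrt(1 + 4*o)/2) = (-2 + C)/(o + sqrt(1 + 4*o)/2))
r(g(-4), -2) + 81*(-111) = 2*(-2 - 2)/(sqrt(1 + 4*4) + 2*4) + 81*(-111) = 2*(-4)/(sqrt(1 + 16) + 8) - 8991 = 2*(-4)/(sqrt(17) + 8) - 8991 = 2*(-4)/(8 + sqrt(17)) - 8991 = -8/(8 + sqrt(17)) - 8991 = -8991 - 8/(8 + sqrt(17))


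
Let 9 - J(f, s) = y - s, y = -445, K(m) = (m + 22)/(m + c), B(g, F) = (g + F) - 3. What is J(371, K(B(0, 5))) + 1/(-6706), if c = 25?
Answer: 27454355/60354 ≈ 454.89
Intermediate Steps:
B(g, F) = -3 + F + g (B(g, F) = (F + g) - 3 = -3 + F + g)
K(m) = (22 + m)/(25 + m) (K(m) = (m + 22)/(m + 25) = (22 + m)/(25 + m))
J(f, s) = 454 + s (J(f, s) = 9 - (-445 - s) = 9 + (445 + s) = 454 + s)
J(371, K(B(0, 5))) + 1/(-6706) = (454 + (22 + (-3 + 5 + 0))/(25 + (-3 + 5 + 0))) + 1/(-6706) = (454 + (22 + 2)/(25 + 2)) - 1/6706 = (454 + 24/27) - 1/6706 = (454 + (1/27)*24) - 1/6706 = (454 + 8/9) - 1/6706 = 4094/9 - 1/6706 = 27454355/60354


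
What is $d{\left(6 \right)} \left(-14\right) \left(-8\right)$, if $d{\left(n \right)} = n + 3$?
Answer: $1008$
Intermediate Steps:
$d{\left(n \right)} = 3 + n$
$d{\left(6 \right)} \left(-14\right) \left(-8\right) = \left(3 + 6\right) \left(-14\right) \left(-8\right) = 9 \left(-14\right) \left(-8\right) = \left(-126\right) \left(-8\right) = 1008$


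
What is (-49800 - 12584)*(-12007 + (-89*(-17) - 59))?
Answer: 658338352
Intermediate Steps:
(-49800 - 12584)*(-12007 + (-89*(-17) - 59)) = -62384*(-12007 + (1513 - 59)) = -62384*(-12007 + 1454) = -62384*(-10553) = 658338352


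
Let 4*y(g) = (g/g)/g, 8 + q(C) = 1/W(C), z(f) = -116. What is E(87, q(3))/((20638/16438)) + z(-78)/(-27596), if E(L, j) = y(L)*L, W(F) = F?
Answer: 57899885/284763124 ≈ 0.20333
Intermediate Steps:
q(C) = -8 + 1/C
y(g) = 1/(4*g) (y(g) = ((g/g)/g)/4 = (1/g)/4 = 1/(4*g))
E(L, j) = ¼ (E(L, j) = (1/(4*L))*L = ¼)
E(87, q(3))/((20638/16438)) + z(-78)/(-27596) = 1/(4*((20638/16438))) - 116/(-27596) = 1/(4*((20638*(1/16438)))) - 116*(-1/27596) = 1/(4*(10319/8219)) + 29/6899 = (¼)*(8219/10319) + 29/6899 = 8219/41276 + 29/6899 = 57899885/284763124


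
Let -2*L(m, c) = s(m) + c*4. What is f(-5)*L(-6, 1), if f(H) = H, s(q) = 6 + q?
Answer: 10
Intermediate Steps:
L(m, c) = -3 - 2*c - m/2 (L(m, c) = -((6 + m) + c*4)/2 = -((6 + m) + 4*c)/2 = -(6 + m + 4*c)/2 = -3 - 2*c - m/2)
f(-5)*L(-6, 1) = -5*(-3 - 2*1 - ½*(-6)) = -5*(-3 - 2 + 3) = -5*(-2) = 10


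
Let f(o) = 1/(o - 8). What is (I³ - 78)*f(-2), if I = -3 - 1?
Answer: 71/5 ≈ 14.200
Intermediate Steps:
f(o) = 1/(-8 + o)
I = -4
(I³ - 78)*f(-2) = ((-4)³ - 78)/(-8 - 2) = (-64 - 78)/(-10) = -142*(-⅒) = 71/5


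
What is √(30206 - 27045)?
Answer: √3161 ≈ 56.223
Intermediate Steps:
√(30206 - 27045) = √3161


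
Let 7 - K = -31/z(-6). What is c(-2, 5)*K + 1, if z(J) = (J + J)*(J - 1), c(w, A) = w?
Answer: -577/42 ≈ -13.738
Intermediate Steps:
z(J) = 2*J*(-1 + J) (z(J) = (2*J)*(-1 + J) = 2*J*(-1 + J))
K = 619/84 (K = 7 - (-31)/(2*(-6)*(-1 - 6)) = 7 - (-31)/(2*(-6)*(-7)) = 7 - (-31)/84 = 7 - 1*(-31/84) = 7 + 31/84 = 619/84 ≈ 7.3690)
c(-2, 5)*K + 1 = -2*619/84 + 1 = -619/42 + 1 = -577/42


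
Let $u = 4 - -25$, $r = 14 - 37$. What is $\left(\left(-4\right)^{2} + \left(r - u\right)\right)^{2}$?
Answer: $1296$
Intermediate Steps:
$r = -23$ ($r = 14 - 37 = -23$)
$u = 29$ ($u = 4 + 25 = 29$)
$\left(\left(-4\right)^{2} + \left(r - u\right)\right)^{2} = \left(\left(-4\right)^{2} - 52\right)^{2} = \left(16 - 52\right)^{2} = \left(-36\right)^{2} = 1296$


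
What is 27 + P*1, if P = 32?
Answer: 59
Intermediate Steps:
27 + P*1 = 27 + 32*1 = 27 + 32 = 59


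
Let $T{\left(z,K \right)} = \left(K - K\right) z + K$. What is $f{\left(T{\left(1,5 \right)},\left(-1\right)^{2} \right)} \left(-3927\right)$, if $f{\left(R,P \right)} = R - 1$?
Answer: $-15708$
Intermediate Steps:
$T{\left(z,K \right)} = K$ ($T{\left(z,K \right)} = 0 z + K = 0 + K = K$)
$f{\left(R,P \right)} = -1 + R$
$f{\left(T{\left(1,5 \right)},\left(-1\right)^{2} \right)} \left(-3927\right) = \left(-1 + 5\right) \left(-3927\right) = 4 \left(-3927\right) = -15708$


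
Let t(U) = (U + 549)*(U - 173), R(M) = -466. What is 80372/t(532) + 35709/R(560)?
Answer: -13820459659/180844814 ≈ -76.422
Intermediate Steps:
t(U) = (-173 + U)*(549 + U) (t(U) = (549 + U)*(-173 + U) = (-173 + U)*(549 + U))
80372/t(532) + 35709/R(560) = 80372/(-94977 + 532**2 + 376*532) + 35709/(-466) = 80372/(-94977 + 283024 + 200032) + 35709*(-1/466) = 80372/388079 - 35709/466 = -13820459659/180844814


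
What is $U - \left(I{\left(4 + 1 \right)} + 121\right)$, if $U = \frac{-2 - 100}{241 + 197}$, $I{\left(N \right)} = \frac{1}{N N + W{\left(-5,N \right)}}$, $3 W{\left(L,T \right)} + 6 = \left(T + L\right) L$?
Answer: $- \frac{203623}{1679} \approx -121.28$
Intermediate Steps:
$W{\left(L,T \right)} = -2 + \frac{L \left(L + T\right)}{3}$ ($W{\left(L,T \right)} = -2 + \frac{\left(T + L\right) L}{3} = -2 + \frac{\left(L + T\right) L}{3} = -2 + \frac{L \left(L + T\right)}{3}$)
$I{\left(N \right)} = \frac{1}{\frac{19}{3} + N^{2} - \frac{5 N}{3}}$ ($I{\left(N \right)} = \frac{1}{N N + \left(-2 + \frac{\left(-5\right)^{2}}{3} + \frac{1}{3} \left(-5\right) N\right)} = \frac{1}{N^{2} - \left(- \frac{19}{3} + \frac{5 N}{3}\right)} = \frac{1}{\frac{19}{3} + N^{2} - \frac{5 N}{3}}$)
$U = - \frac{17}{73}$ ($U = - \frac{102}{438} = \left(-102\right) \frac{1}{438} = - \frac{17}{73} \approx -0.23288$)
$U - \left(I{\left(4 + 1 \right)} + 121\right) = - \frac{17}{73} - \left(\frac{3}{19 - 5 \left(4 + 1\right) + 3 \left(4 + 1\right)^{2}} + 121\right) = - \frac{17}{73} - \left(\frac{3}{19 - 25 + 3 \cdot 5^{2}} + 121\right) = - \frac{17}{73} - \left(\frac{3}{19 - 25 + 3 \cdot 25} + 121\right) = - \frac{17}{73} - \left(\frac{3}{19 - 25 + 75} + 121\right) = - \frac{17}{73} - \left(\frac{3}{69} + 121\right) = - \frac{17}{73} - \left(3 \cdot \frac{1}{69} + 121\right) = - \frac{17}{73} - \left(\frac{1}{23} + 121\right) = - \frac{17}{73} - \frac{2784}{23} = - \frac{203623}{1679}$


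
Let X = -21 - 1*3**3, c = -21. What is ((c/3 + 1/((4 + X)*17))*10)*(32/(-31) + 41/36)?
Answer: -183295/24552 ≈ -7.4656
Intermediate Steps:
X = -48 (X = -21 - 1*27 = -21 - 27 = -48)
((c/3 + 1/((4 + X)*17))*10)*(32/(-31) + 41/36) = ((-21/3 + 1/((4 - 48)*17))*10)*(32/(-31) + 41/36) = ((-21*1/3 + (1/17)/(-44))*10)*(32*(-1/31) + 41*(1/36)) = ((-7 - 1/44*1/17)*10)*(-32/31 + 41/36) = ((-7 - 1/748)*10)*(119/1116) = -5237/748*10*(119/1116) = -26185/374*119/1116 = -183295/24552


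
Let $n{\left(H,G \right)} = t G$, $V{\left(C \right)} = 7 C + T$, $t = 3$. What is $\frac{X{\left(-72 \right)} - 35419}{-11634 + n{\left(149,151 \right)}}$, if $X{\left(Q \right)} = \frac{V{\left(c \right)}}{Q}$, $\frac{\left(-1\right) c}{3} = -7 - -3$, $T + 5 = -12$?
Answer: $\frac{2550235}{805032} \approx 3.1679$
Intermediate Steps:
$T = -17$ ($T = -5 - 12 = -17$)
$c = 12$ ($c = - 3 \left(-7 - -3\right) = - 3 \left(-7 + 3\right) = \left(-3\right) \left(-4\right) = 12$)
$V{\left(C \right)} = -17 + 7 C$ ($V{\left(C \right)} = 7 C - 17 = -17 + 7 C$)
$X{\left(Q \right)} = \frac{67}{Q}$ ($X{\left(Q \right)} = \frac{-17 + 7 \cdot 12}{Q} = \frac{-17 + 84}{Q} = \frac{67}{Q}$)
$n{\left(H,G \right)} = 3 G$
$\frac{X{\left(-72 \right)} - 35419}{-11634 + n{\left(149,151 \right)}} = \frac{\frac{67}{-72} - 35419}{-11634 + 3 \cdot 151} = \frac{67 \left(- \frac{1}{72}\right) - 35419}{-11634 + 453} = \frac{- \frac{67}{72} - 35419}{-11181} = \left(- \frac{2550235}{72}\right) \left(- \frac{1}{11181}\right) = \frac{2550235}{805032}$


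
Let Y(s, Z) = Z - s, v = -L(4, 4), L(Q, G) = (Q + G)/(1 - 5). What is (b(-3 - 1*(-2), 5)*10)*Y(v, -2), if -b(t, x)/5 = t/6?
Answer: -100/3 ≈ -33.333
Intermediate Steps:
L(Q, G) = -G/4 - Q/4 (L(Q, G) = (G + Q)/(-4) = (G + Q)*(-1/4) = -G/4 - Q/4)
v = 2 (v = -(-1/4*4 - 1/4*4) = -(-1 - 1) = -1*(-2) = 2)
b(t, x) = -5*t/6
(b(-3 - 1*(-2), 5)*10)*Y(v, -2) = (-5*(-3 - 1*(-2))/6*10)*(-2 - 1*2) = (-5*(-3 + 2)/6*10)*(-2 - 2) = (-5/6*(-1)*10)*(-4) = ((5/6)*10)*(-4) = (25/3)*(-4) = -100/3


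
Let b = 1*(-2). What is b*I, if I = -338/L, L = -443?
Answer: -676/443 ≈ -1.5260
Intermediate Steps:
b = -2
I = 338/443 (I = -338/(-443) = -338*(-1/443) = 338/443 ≈ 0.76298)
b*I = -2*338/443 = -676/443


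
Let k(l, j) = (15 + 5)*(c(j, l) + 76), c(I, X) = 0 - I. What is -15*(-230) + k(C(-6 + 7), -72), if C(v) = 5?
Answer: 6410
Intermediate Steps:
c(I, X) = -I
k(l, j) = 1520 - 20*j (k(l, j) = (15 + 5)*(-j + 76) = 20*(76 - j) = 1520 - 20*j)
-15*(-230) + k(C(-6 + 7), -72) = -15*(-230) + (1520 - 20*(-72)) = 3450 + (1520 + 1440) = 3450 + 2960 = 6410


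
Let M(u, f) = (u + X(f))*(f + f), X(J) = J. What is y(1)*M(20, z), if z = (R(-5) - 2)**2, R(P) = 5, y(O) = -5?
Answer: -2610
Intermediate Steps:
z = 9 (z = (5 - 2)**2 = 3**2 = 9)
M(u, f) = 2*f*(f + u) (M(u, f) = (u + f)*(f + f) = (f + u)*(2*f) = 2*f*(f + u))
y(1)*M(20, z) = -10*9*(9 + 20) = -10*9*29 = -5*522 = -2610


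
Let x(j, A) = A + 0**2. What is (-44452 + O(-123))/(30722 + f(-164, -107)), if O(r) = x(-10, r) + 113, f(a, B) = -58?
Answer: -22231/15332 ≈ -1.4500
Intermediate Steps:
x(j, A) = A (x(j, A) = A + 0 = A)
O(r) = 113 + r (O(r) = r + 113 = 113 + r)
(-44452 + O(-123))/(30722 + f(-164, -107)) = (-44452 + (113 - 123))/(30722 - 58) = (-44452 - 10)/30664 = -44462*1/30664 = -22231/15332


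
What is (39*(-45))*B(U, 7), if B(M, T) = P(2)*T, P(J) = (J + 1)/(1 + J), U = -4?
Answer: -12285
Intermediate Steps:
P(J) = 1 (P(J) = (1 + J)/(1 + J) = 1)
B(M, T) = T (B(M, T) = 1*T = T)
(39*(-45))*B(U, 7) = (39*(-45))*7 = -1755*7 = -12285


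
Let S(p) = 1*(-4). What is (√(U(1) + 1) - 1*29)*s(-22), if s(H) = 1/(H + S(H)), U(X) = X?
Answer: 29/26 - √2/26 ≈ 1.0610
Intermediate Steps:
S(p) = -4
s(H) = 1/(-4 + H) (s(H) = 1/(H - 4) = 1/(-4 + H))
(√(U(1) + 1) - 1*29)*s(-22) = (√(1 + 1) - 1*29)/(-4 - 22) = (√2 - 29)/(-26) = (-29 + √2)*(-1/26) = 29/26 - √2/26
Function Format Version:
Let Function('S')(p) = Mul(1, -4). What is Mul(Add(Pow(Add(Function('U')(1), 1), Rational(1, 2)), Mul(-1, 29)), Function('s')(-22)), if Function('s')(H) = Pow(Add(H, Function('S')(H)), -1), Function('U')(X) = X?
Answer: Add(Rational(29, 26), Mul(Rational(-1, 26), Pow(2, Rational(1, 2)))) ≈ 1.0610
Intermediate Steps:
Function('S')(p) = -4
Function('s')(H) = Pow(Add(-4, H), -1) (Function('s')(H) = Pow(Add(H, -4), -1) = Pow(Add(-4, H), -1))
Mul(Add(Pow(Add(Function('U')(1), 1), Rational(1, 2)), Mul(-1, 29)), Function('s')(-22)) = Mul(Add(Pow(Add(1, 1), Rational(1, 2)), Mul(-1, 29)), Pow(Add(-4, -22), -1)) = Mul(Add(Pow(2, Rational(1, 2)), -29), Pow(-26, -1)) = Mul(Add(-29, Pow(2, Rational(1, 2))), Rational(-1, 26)) = Add(Rational(29, 26), Mul(Rational(-1, 26), Pow(2, Rational(1, 2))))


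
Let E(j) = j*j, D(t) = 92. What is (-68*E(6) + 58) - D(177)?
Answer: -2482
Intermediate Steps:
E(j) = j**2
(-68*E(6) + 58) - D(177) = (-68*6**2 + 58) - 1*92 = (-68*36 + 58) - 92 = (-2448 + 58) - 92 = -2390 - 92 = -2482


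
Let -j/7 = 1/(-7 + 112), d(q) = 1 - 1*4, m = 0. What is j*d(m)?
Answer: ⅕ ≈ 0.20000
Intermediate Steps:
d(q) = -3 (d(q) = 1 - 4 = -3)
j = -1/15 (j = -7/(-7 + 112) = -7/105 = -7*1/105 = -1/15 ≈ -0.066667)
j*d(m) = -1/15*(-3) = ⅕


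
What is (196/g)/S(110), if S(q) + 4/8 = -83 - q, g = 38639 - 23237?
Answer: -196/2980287 ≈ -6.5765e-5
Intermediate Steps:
g = 15402
S(q) = -167/2 - q (S(q) = -½ + (-83 - q) = -167/2 - q)
(196/g)/S(110) = (196/15402)/(-167/2 - 1*110) = (196*(1/15402))/(-167/2 - 110) = 98/(7701*(-387/2)) = (98/7701)*(-2/387) = -196/2980287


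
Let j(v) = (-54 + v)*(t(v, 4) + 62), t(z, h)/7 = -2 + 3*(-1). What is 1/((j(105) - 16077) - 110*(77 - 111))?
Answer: -1/10960 ≈ -9.1241e-5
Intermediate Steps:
t(z, h) = -35 (t(z, h) = 7*(-2 + 3*(-1)) = 7*(-2 - 3) = 7*(-5) = -35)
j(v) = -1458 + 27*v (j(v) = (-54 + v)*(-35 + 62) = (-54 + v)*27 = -1458 + 27*v)
1/((j(105) - 16077) - 110*(77 - 111)) = 1/(((-1458 + 27*105) - 16077) - 110*(77 - 111)) = 1/(((-1458 + 2835) - 16077) - 110*(-34)) = 1/((1377 - 16077) + 3740) = 1/(-14700 + 3740) = 1/(-10960) = -1/10960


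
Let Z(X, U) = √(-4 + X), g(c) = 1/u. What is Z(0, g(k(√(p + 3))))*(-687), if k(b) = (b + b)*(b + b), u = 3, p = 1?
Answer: -1374*I ≈ -1374.0*I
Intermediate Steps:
k(b) = 4*b² (k(b) = (2*b)*(2*b) = 4*b²)
g(c) = ⅓ (g(c) = 1/3 = ⅓)
Z(0, g(k(√(p + 3))))*(-687) = √(-4 + 0)*(-687) = √(-4)*(-687) = (2*I)*(-687) = -1374*I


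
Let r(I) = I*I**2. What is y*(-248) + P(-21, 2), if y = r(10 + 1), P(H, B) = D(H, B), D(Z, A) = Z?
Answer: -330109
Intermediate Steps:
P(H, B) = H
r(I) = I**3
y = 1331 (y = (10 + 1)**3 = 11**3 = 1331)
y*(-248) + P(-21, 2) = 1331*(-248) - 21 = -330088 - 21 = -330109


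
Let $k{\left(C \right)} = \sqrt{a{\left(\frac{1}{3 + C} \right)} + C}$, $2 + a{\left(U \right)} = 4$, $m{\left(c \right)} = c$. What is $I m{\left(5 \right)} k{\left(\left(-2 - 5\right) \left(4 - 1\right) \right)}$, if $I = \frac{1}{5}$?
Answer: $i \sqrt{19} \approx 4.3589 i$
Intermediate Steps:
$a{\left(U \right)} = 2$ ($a{\left(U \right)} = -2 + 4 = 2$)
$I = \frac{1}{5} \approx 0.2$
$k{\left(C \right)} = \sqrt{2 + C}$
$I m{\left(5 \right)} k{\left(\left(-2 - 5\right) \left(4 - 1\right) \right)} = \frac{1}{5} \cdot 5 \sqrt{2 + \left(-2 - 5\right) \left(4 - 1\right)} = 1 \sqrt{2 - 21} = 1 \sqrt{-19} = 1 i \sqrt{19} = i \sqrt{19}$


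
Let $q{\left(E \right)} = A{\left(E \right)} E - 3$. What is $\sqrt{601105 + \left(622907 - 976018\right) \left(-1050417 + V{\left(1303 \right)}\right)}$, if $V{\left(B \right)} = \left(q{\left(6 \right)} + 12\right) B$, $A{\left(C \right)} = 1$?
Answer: $\sqrt{364012843897} \approx 6.0334 \cdot 10^{5}$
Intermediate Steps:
$q{\left(E \right)} = -3 + E$ ($q{\left(E \right)} = 1 E - 3 = E + \left(-4 + 1\right) = E - 3 = -3 + E$)
$V{\left(B \right)} = 15 B$ ($V{\left(B \right)} = \left(\left(-3 + 6\right) + 12\right) B = \left(3 + 12\right) B = 15 B$)
$\sqrt{601105 + \left(622907 - 976018\right) \left(-1050417 + V{\left(1303 \right)}\right)} = \sqrt{601105 + \left(622907 - 976018\right) \left(-1050417 + 15 \cdot 1303\right)} = \sqrt{601105 - 353111 \left(-1050417 + 19545\right)} = \sqrt{601105 - -364012242792} = \sqrt{601105 + 364012242792} = \sqrt{364012843897}$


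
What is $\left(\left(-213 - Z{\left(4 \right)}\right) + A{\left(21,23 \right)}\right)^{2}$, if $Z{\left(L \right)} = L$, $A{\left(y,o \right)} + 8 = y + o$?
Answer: $32761$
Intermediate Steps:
$A{\left(y,o \right)} = -8 + o + y$ ($A{\left(y,o \right)} = -8 + \left(y + o\right) = -8 + \left(o + y\right) = -8 + o + y$)
$\left(\left(-213 - Z{\left(4 \right)}\right) + A{\left(21,23 \right)}\right)^{2} = \left(\left(-213 - 4\right) + \left(-8 + 23 + 21\right)\right)^{2} = \left(\left(-213 - 4\right) + 36\right)^{2} = \left(-217 + 36\right)^{2} = \left(-181\right)^{2} = 32761$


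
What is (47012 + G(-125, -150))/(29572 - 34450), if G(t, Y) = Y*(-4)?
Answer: -23806/2439 ≈ -9.7606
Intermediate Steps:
G(t, Y) = -4*Y
(47012 + G(-125, -150))/(29572 - 34450) = (47012 - 4*(-150))/(29572 - 34450) = (47012 + 600)/(-4878) = 47612*(-1/4878) = -23806/2439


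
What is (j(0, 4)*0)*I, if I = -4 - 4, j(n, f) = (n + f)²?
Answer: 0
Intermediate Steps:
j(n, f) = (f + n)²
I = -8
(j(0, 4)*0)*I = ((4 + 0)²*0)*(-8) = (4²*0)*(-8) = (16*0)*(-8) = 0*(-8) = 0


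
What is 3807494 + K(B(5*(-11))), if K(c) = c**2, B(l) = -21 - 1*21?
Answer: 3809258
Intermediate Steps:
B(l) = -42 (B(l) = -21 - 21 = -42)
3807494 + K(B(5*(-11))) = 3807494 + (-42)**2 = 3807494 + 1764 = 3809258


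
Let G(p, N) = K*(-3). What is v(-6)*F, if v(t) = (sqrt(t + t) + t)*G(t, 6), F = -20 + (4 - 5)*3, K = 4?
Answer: -1656 + 552*I*sqrt(3) ≈ -1656.0 + 956.09*I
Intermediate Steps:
F = -23 (F = -20 - 1*3 = -20 - 3 = -23)
G(p, N) = -12 (G(p, N) = 4*(-3) = -12)
v(t) = -12*t - 12*sqrt(2)*sqrt(t) (v(t) = (sqrt(t + t) + t)*(-12) = (sqrt(2*t) + t)*(-12) = (sqrt(2)*sqrt(t) + t)*(-12) = (t + sqrt(2)*sqrt(t))*(-12) = -12*t - 12*sqrt(2)*sqrt(t))
v(-6)*F = (-12*(-6) - 12*sqrt(2)*sqrt(-6))*(-23) = (72 - 12*sqrt(2)*I*sqrt(6))*(-23) = (72 - 24*I*sqrt(3))*(-23) = -1656 + 552*I*sqrt(3)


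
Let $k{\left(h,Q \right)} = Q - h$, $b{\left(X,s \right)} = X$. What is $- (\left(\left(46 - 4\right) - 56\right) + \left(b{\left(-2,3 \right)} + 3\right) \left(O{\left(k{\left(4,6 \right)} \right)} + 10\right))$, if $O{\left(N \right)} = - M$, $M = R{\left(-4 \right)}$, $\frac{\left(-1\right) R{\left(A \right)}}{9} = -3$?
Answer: $31$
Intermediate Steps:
$R{\left(A \right)} = 27$ ($R{\left(A \right)} = \left(-9\right) \left(-3\right) = 27$)
$M = 27$
$O{\left(N \right)} = -27$ ($O{\left(N \right)} = \left(-1\right) 27 = -27$)
$- (\left(\left(46 - 4\right) - 56\right) + \left(b{\left(-2,3 \right)} + 3\right) \left(O{\left(k{\left(4,6 \right)} \right)} + 10\right)) = - (\left(\left(46 - 4\right) - 56\right) + \left(-2 + 3\right) \left(-27 + 10\right)) = - (\left(\left(46 - 4\right) - 56\right) + 1 \left(-17\right)) = - (\left(42 - 56\right) - 17) = - (-14 - 17) = \left(-1\right) \left(-31\right) = 31$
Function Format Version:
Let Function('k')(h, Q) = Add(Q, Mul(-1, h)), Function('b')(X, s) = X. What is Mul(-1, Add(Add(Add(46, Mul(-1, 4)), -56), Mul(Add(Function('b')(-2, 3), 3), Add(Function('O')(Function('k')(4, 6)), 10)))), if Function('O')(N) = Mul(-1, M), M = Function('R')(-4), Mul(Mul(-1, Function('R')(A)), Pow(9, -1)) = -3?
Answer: 31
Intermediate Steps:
Function('R')(A) = 27 (Function('R')(A) = Mul(-9, -3) = 27)
M = 27
Function('O')(N) = -27 (Function('O')(N) = Mul(-1, 27) = -27)
Mul(-1, Add(Add(Add(46, Mul(-1, 4)), -56), Mul(Add(Function('b')(-2, 3), 3), Add(Function('O')(Function('k')(4, 6)), 10)))) = Mul(-1, Add(Add(Add(46, Mul(-1, 4)), -56), Mul(Add(-2, 3), Add(-27, 10)))) = Mul(-1, Add(Add(Add(46, -4), -56), Mul(1, -17))) = Mul(-1, Add(Add(42, -56), -17)) = Mul(-1, Add(-14, -17)) = Mul(-1, -31) = 31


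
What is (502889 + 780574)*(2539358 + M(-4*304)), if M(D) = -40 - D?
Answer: 3260681389242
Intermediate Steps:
(502889 + 780574)*(2539358 + M(-4*304)) = (502889 + 780574)*(2539358 + (-40 - (-4)*304)) = 1283463*(2539358 + (-40 - 1*(-1216))) = 1283463*(2539358 + (-40 + 1216)) = 1283463*(2539358 + 1176) = 1283463*2540534 = 3260681389242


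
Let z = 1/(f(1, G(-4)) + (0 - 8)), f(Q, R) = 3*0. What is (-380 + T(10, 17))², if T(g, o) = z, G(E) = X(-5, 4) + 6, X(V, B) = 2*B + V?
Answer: 9247681/64 ≈ 1.4450e+5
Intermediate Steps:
X(V, B) = V + 2*B
G(E) = 9 (G(E) = (-5 + 2*4) + 6 = (-5 + 8) + 6 = 3 + 6 = 9)
f(Q, R) = 0
z = -⅛ (z = 1/(0 + (0 - 8)) = 1/(0 - 8) = 1/(-8) = -⅛ ≈ -0.12500)
T(g, o) = -⅛
(-380 + T(10, 17))² = (-380 - ⅛)² = (-3041/8)² = 9247681/64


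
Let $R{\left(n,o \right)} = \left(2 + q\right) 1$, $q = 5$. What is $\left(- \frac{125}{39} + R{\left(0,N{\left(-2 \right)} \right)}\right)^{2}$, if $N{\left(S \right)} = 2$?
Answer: $\frac{21904}{1521} \approx 14.401$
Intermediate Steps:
$R{\left(n,o \right)} = 7$ ($R{\left(n,o \right)} = \left(2 + 5\right) 1 = 7 \cdot 1 = 7$)
$\left(- \frac{125}{39} + R{\left(0,N{\left(-2 \right)} \right)}\right)^{2} = \left(- \frac{125}{39} + 7\right)^{2} = \left(\frac{148}{39}\right)^{2} = \frac{21904}{1521}$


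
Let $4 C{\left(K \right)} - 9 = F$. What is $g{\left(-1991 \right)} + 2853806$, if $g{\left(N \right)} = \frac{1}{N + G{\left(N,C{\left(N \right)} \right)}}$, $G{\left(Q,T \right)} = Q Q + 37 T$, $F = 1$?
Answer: $\frac{22614600383192}{7924365} \approx 2.8538 \cdot 10^{6}$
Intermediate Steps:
$C{\left(K \right)} = \frac{5}{2}$ ($C{\left(K \right)} = \frac{9}{4} + \frac{1}{4} \cdot 1 = \frac{9}{4} + \frac{1}{4} = \frac{5}{2}$)
$G{\left(Q,T \right)} = Q^{2} + 37 T$
$g{\left(N \right)} = \frac{1}{\frac{185}{2} + N + N^{2}}$ ($g{\left(N \right)} = \frac{1}{N + \left(N^{2} + 37 \cdot \frac{5}{2}\right)} = \frac{1}{N + \left(N^{2} + \frac{185}{2}\right)} = \frac{1}{N + \left(\frac{185}{2} + N^{2}\right)} = \frac{1}{\frac{185}{2} + N + N^{2}}$)
$g{\left(-1991 \right)} + 2853806 = \frac{2}{185 + 2 \left(-1991\right) + 2 \left(-1991\right)^{2}} + 2853806 = \frac{2}{185 - 3982 + 2 \cdot 3964081} + 2853806 = \frac{2}{185 - 3982 + 7928162} + 2853806 = \frac{2}{7924365} + 2853806 = \frac{22614600383192}{7924365}$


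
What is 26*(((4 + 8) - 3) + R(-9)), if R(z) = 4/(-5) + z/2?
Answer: 481/5 ≈ 96.200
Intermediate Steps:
R(z) = -⅘ + z/2 (R(z) = 4*(-⅕) + z*(½) = -⅘ + z/2)
26*(((4 + 8) - 3) + R(-9)) = 26*(((4 + 8) - 3) + (-⅘ + (½)*(-9))) = 26*((12 - 3) + (-⅘ - 9/2)) = 26*(9 - 53/10) = 26*(37/10) = 481/5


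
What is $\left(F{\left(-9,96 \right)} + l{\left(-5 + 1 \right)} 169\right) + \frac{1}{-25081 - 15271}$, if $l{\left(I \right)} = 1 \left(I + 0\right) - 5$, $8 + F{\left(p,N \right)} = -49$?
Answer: $- \frac{63675457}{40352} \approx -1578.0$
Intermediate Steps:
$F{\left(p,N \right)} = -57$ ($F{\left(p,N \right)} = -8 - 49 = -57$)
$l{\left(I \right)} = -5 + I$ ($l{\left(I \right)} = 1 I - 5 = I - 5 = -5 + I$)
$\left(F{\left(-9,96 \right)} + l{\left(-5 + 1 \right)} 169\right) + \frac{1}{-25081 - 15271} = \left(-57 + \left(-5 + \left(-5 + 1\right)\right) 169\right) + \frac{1}{-25081 - 15271} = \left(-57 + \left(-5 - 4\right) 169\right) + \frac{1}{-40352} = \left(-57 - 1521\right) - \frac{1}{40352} = -1578 - \frac{1}{40352} = - \frac{63675457}{40352}$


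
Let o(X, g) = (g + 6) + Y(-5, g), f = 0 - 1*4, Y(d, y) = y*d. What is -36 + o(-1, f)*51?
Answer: 1086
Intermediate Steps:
Y(d, y) = d*y
f = -4 (f = 0 - 4 = -4)
o(X, g) = 6 - 4*g (o(X, g) = (g + 6) - 5*g = (6 + g) - 5*g = 6 - 4*g)
-36 + o(-1, f)*51 = -36 + (6 - 4*(-4))*51 = -36 + (6 + 16)*51 = -36 + 22*51 = -36 + 1122 = 1086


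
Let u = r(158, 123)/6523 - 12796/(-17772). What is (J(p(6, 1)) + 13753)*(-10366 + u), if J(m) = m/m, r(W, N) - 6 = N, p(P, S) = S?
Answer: -4131739395304300/28981689 ≈ -1.4256e+8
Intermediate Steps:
r(W, N) = 6 + N
u = 21440224/28981689 (u = (6 + 123)/6523 - 12796/(-17772) = 129*(1/6523) - 12796*(-1/17772) = 129/6523 + 3199/4443 = 21440224/28981689 ≈ 0.73979)
J(m) = 1
(J(p(6, 1)) + 13753)*(-10366 + u) = (1 + 13753)*(-10366 + 21440224/28981689) = 13754*(-300402747950/28981689) = -4131739395304300/28981689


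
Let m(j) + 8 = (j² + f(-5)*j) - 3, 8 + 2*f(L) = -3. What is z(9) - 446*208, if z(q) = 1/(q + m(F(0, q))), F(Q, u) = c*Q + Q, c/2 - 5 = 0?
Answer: -185537/2 ≈ -92769.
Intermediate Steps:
c = 10 (c = 10 + 2*0 = 10 + 0 = 10)
F(Q, u) = 11*Q (F(Q, u) = 10*Q + Q = 11*Q)
f(L) = -11/2 (f(L) = -4 + (½)*(-3) = -4 - 3/2 = -11/2)
m(j) = -11 + j² - 11*j/2 (m(j) = -8 + ((j² - 11*j/2) - 3) = -8 + (-3 + j² - 11*j/2) = -11 + j² - 11*j/2)
z(q) = 1/(-11 + q) (z(q) = 1/(q + (-11 + (11*0)² - 121*0/2)) = 1/(q + (-11 + 0² - 11/2*0)) = 1/(q + (-11 + 0 + 0)) = 1/(q - 11) = 1/(-11 + q))
z(9) - 446*208 = 1/(-11 + 9) - 446*208 = 1/(-2) - 92768 = -½ - 92768 = -185537/2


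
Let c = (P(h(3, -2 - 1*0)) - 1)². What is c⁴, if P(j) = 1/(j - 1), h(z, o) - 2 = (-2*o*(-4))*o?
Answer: 1099511627776/1406408618241 ≈ 0.78179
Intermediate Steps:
h(z, o) = 2 + 8*o² (h(z, o) = 2 + (-2*o*(-4))*o = 2 + (-(-8)*o)*o = 2 + (8*o)*o = 2 + 8*o²)
P(j) = 1/(-1 + j)
c = 1024/1089 (c = (1/(-1 + (2 + 8*(-2 - 1*0)²)) - 1)² = (1/(-1 + (2 + 8*(-2 + 0)²)) - 1)² = (1/(-1 + (2 + 8*(-2)²)) - 1)² = (1/(-1 + (2 + 8*4)) - 1)² = (1/(-1 + (2 + 32)) - 1)² = (1/(-1 + 34) - 1)² = (1/33 - 1)² = (-32/33)² = 1024/1089 ≈ 0.94031)
c⁴ = (1024/1089)⁴ = 1099511627776/1406408618241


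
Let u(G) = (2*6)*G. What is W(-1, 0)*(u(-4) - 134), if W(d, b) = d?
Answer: 182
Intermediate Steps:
u(G) = 12*G
W(-1, 0)*(u(-4) - 134) = -(12*(-4) - 134) = -(-48 - 134) = -1*(-182) = 182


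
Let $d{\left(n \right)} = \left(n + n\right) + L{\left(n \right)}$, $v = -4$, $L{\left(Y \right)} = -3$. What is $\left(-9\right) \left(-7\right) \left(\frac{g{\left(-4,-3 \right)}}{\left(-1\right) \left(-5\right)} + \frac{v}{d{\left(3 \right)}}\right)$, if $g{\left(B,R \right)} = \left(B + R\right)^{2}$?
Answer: $\frac{2667}{5} \approx 533.4$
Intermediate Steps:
$d{\left(n \right)} = -3 + 2 n$ ($d{\left(n \right)} = \left(n + n\right) - 3 = 2 n - 3 = -3 + 2 n$)
$\left(-9\right) \left(-7\right) \left(\frac{g{\left(-4,-3 \right)}}{\left(-1\right) \left(-5\right)} + \frac{v}{d{\left(3 \right)}}\right) = \left(-9\right) \left(-7\right) \left(\frac{\left(-4 - 3\right)^{2}}{\left(-1\right) \left(-5\right)} - \frac{4}{-3 + 2 \cdot 3}\right) = 63 \left(\frac{\left(-7\right)^{2}}{5} - \frac{4}{-3 + 6}\right) = 63 \left(49 \cdot \frac{1}{5} - \frac{4}{3}\right) = 63 \left(\frac{49}{5} - \frac{4}{3}\right) = 63 \cdot \frac{127}{15} = \frac{2667}{5}$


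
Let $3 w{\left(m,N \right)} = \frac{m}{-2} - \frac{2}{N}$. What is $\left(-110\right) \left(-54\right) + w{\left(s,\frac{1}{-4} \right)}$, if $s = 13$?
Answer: $\frac{11881}{2} \approx 5940.5$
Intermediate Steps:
$w{\left(m,N \right)} = - \frac{2}{3 N} - \frac{m}{6}$ ($w{\left(m,N \right)} = \frac{\frac{m}{-2} - \frac{2}{N}}{3} = \frac{m \left(- \frac{1}{2}\right) - \frac{2}{N}}{3} = \frac{- \frac{m}{2} - \frac{2}{N}}{3} = \frac{- \frac{2}{N} - \frac{m}{2}}{3} = - \frac{2}{3 N} - \frac{m}{6}$)
$\left(-110\right) \left(-54\right) + w{\left(s,\frac{1}{-4} \right)} = \left(-110\right) \left(-54\right) + \frac{-4 - \frac{1}{-4} \cdot 13}{6 \frac{1}{-4}} = 5940 + \frac{-4 - \left(- \frac{1}{4}\right) 13}{6 \left(- \frac{1}{4}\right)} = 5940 + \frac{1}{6} \left(-4\right) \left(-4 + \frac{13}{4}\right) = 5940 + \frac{1}{6} \left(-4\right) \left(- \frac{3}{4}\right) = 5940 + \frac{1}{2} = \frac{11881}{2}$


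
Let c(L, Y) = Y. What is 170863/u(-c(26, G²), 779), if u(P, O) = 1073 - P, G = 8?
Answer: 170863/1137 ≈ 150.28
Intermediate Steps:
170863/u(-c(26, G²), 779) = 170863/(1073 - (-1)*8²) = 170863/(1073 - (-1)*64) = 170863/(1073 - 1*(-64)) = 170863/(1073 + 64) = 170863/1137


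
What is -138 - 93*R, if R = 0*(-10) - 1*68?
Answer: 6186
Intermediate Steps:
R = -68 (R = 0 - 68 = -68)
-138 - 93*R = -138 - 93*(-68) = -138 + 6324 = 6186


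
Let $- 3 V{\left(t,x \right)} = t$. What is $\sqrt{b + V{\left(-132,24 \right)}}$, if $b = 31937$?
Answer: $\sqrt{31981} \approx 178.83$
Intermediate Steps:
$V{\left(t,x \right)} = - \frac{t}{3}$
$\sqrt{b + V{\left(-132,24 \right)}} = \sqrt{31937 - -44} = \sqrt{31937 + 44} = \sqrt{31981}$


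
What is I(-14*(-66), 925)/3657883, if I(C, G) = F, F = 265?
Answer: 265/3657883 ≈ 7.2446e-5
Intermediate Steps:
I(C, G) = 265
I(-14*(-66), 925)/3657883 = 265/3657883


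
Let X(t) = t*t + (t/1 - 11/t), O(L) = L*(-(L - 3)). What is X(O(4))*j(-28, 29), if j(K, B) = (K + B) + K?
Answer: -1593/4 ≈ -398.25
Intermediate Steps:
j(K, B) = B + 2*K (j(K, B) = (B + K) + K = B + 2*K)
O(L) = L*(3 - L) (O(L) = L*(-(-3 + L)) = L*(3 - L))
X(t) = t + t² - 11/t (X(t) = t² + (t*1 - 11/t) = t² + (t - 11/t) = t + t² - 11/t)
X(O(4))*j(-28, 29) = (4*(3 - 1*4) + (4*(3 - 1*4))² - 11*1/(4*(3 - 1*4)))*(29 + 2*(-28)) = (4*(3 - 4) + (4*(3 - 4))² - 11*1/(4*(3 - 4)))*(29 - 56) = (4*(-1) + (4*(-1))² - 11/(4*(-1)))*(-27) = (-4 + (-4)² - 11/(-4))*(-27) = (-4 + 16 - 11*(-¼))*(-27) = (-4 + 16 + 11/4)*(-27) = (59/4)*(-27) = -1593/4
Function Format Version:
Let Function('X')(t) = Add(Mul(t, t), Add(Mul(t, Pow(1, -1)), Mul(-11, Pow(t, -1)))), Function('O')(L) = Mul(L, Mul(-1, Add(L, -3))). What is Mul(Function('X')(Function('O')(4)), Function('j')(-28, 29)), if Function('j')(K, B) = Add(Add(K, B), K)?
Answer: Rational(-1593, 4) ≈ -398.25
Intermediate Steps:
Function('j')(K, B) = Add(B, Mul(2, K)) (Function('j')(K, B) = Add(Add(B, K), K) = Add(B, Mul(2, K)))
Function('O')(L) = Mul(L, Add(3, Mul(-1, L))) (Function('O')(L) = Mul(L, Mul(-1, Add(-3, L))) = Mul(L, Add(3, Mul(-1, L))))
Function('X')(t) = Add(t, Pow(t, 2), Mul(-11, Pow(t, -1))) (Function('X')(t) = Add(Pow(t, 2), Add(Mul(t, 1), Mul(-11, Pow(t, -1)))) = Add(Pow(t, 2), Add(t, Mul(-11, Pow(t, -1)))) = Add(t, Pow(t, 2), Mul(-11, Pow(t, -1))))
Mul(Function('X')(Function('O')(4)), Function('j')(-28, 29)) = Mul(Add(Mul(4, Add(3, Mul(-1, 4))), Pow(Mul(4, Add(3, Mul(-1, 4))), 2), Mul(-11, Pow(Mul(4, Add(3, Mul(-1, 4))), -1))), Add(29, Mul(2, -28))) = Mul(Add(Mul(4, Add(3, -4)), Pow(Mul(4, Add(3, -4)), 2), Mul(-11, Pow(Mul(4, Add(3, -4)), -1))), Add(29, -56)) = Mul(Add(Mul(4, -1), Pow(Mul(4, -1), 2), Mul(-11, Pow(Mul(4, -1), -1))), -27) = Mul(Add(-4, Pow(-4, 2), Mul(-11, Pow(-4, -1))), -27) = Mul(Add(-4, 16, Mul(-11, Rational(-1, 4))), -27) = Mul(Add(-4, 16, Rational(11, 4)), -27) = Mul(Rational(59, 4), -27) = Rational(-1593, 4)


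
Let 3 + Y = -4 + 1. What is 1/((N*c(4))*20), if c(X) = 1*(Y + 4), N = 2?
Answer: -1/80 ≈ -0.012500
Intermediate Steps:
Y = -6 (Y = -3 + (-4 + 1) = -3 - 3 = -6)
c(X) = -2 (c(X) = 1*(-6 + 4) = 1*(-2) = -2)
1/((N*c(4))*20) = 1/((2*(-2))*20) = 1/(-4*20) = 1/(-80) = -1/80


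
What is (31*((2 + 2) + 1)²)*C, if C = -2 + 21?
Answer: 14725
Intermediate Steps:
C = 19
(31*((2 + 2) + 1)²)*C = (31*((2 + 2) + 1)²)*19 = (31*(4 + 1)²)*19 = (31*5²)*19 = (31*25)*19 = 775*19 = 14725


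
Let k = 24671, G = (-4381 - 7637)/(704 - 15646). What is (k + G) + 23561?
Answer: 360347281/7471 ≈ 48233.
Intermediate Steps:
G = 6009/7471 (G = -12018/(-14942) = -12018*(-1/14942) = 6009/7471 ≈ 0.80431)
(k + G) + 23561 = (24671 + 6009/7471) + 23561 = 184323050/7471 + 23561 = 360347281/7471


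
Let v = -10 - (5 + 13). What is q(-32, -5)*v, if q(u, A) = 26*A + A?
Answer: 3780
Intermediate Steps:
q(u, A) = 27*A
v = -28 (v = -10 - 1*18 = -10 - 18 = -28)
q(-32, -5)*v = (27*(-5))*(-28) = -135*(-28) = 3780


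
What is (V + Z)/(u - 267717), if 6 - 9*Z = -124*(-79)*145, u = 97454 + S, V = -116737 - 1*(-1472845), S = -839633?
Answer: -5392279/4544532 ≈ -1.1865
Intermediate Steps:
V = 1356108 (V = -116737 + 1472845 = 1356108)
u = -742179 (u = 97454 - 839633 = -742179)
Z = -1420414/9 (Z = 2/3 - (-124*(-79))*145/9 = 2/3 - 9796*145/9 = 2/3 - 1/9*1420420 = 2/3 - 1420420/9 = -1420414/9 ≈ -1.5782e+5)
(V + Z)/(u - 267717) = (1356108 - 1420414/9)/(-742179 - 267717) = (10784558/9)/(-1009896) = (10784558/9)*(-1/1009896) = -5392279/4544532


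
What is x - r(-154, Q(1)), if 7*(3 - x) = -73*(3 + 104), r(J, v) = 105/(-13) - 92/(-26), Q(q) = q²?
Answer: 102229/91 ≈ 1123.4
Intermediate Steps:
r(J, v) = -59/13 (r(J, v) = 105*(-1/13) - 92*(-1/26) = -105/13 + 46/13 = -59/13)
x = 7832/7 (x = 3 - (-73)*(3 + 104)/7 = 3 - (-73)*107/7 = 3 - ⅐*(-7811) = 3 + 7811/7 = 7832/7 ≈ 1118.9)
x - r(-154, Q(1)) = 7832/7 - 1*(-59/13) = 7832/7 + 59/13 = 102229/91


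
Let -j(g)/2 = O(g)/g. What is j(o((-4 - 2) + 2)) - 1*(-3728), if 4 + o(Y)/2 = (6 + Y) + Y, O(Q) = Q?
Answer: 3726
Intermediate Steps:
o(Y) = 4 + 4*Y (o(Y) = -8 + 2*((6 + Y) + Y) = -8 + 2*(6 + 2*Y) = -8 + (12 + 4*Y) = 4 + 4*Y)
j(g) = -2 (j(g) = -2*g/g = -2*1 = -2)
j(o((-4 - 2) + 2)) - 1*(-3728) = -2 - 1*(-3728) = -2 + 3728 = 3726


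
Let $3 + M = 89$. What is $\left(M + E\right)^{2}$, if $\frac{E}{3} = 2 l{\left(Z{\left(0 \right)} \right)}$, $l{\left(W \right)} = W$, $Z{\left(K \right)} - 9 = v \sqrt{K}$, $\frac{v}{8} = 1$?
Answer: $19600$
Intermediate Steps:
$v = 8$ ($v = 8 \cdot 1 = 8$)
$Z{\left(K \right)} = 9 + 8 \sqrt{K}$
$M = 86$ ($M = -3 + 89 = 86$)
$E = 54$ ($E = 3 \cdot 2 \left(9 + 8 \sqrt{0}\right) = 3 \cdot 2 \left(9 + 8 \cdot 0\right) = 3 \cdot 2 \left(9 + 0\right) = 3 \cdot 2 \cdot 9 = 3 \cdot 18 = 54$)
$\left(M + E\right)^{2} = \left(86 + 54\right)^{2} = 140^{2} = 19600$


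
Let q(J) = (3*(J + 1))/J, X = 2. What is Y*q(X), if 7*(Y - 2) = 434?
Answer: 288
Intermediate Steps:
Y = 64 (Y = 2 + (⅐)*434 = 2 + 62 = 64)
q(J) = (3 + 3*J)/J (q(J) = (3*(1 + J))/J = (3 + 3*J)/J)
Y*q(X) = 64*(3 + 3/2) = 64*(9/2) = 288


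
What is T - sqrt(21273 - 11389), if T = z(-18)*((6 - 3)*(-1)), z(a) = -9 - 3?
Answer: 36 - 2*sqrt(2471) ≈ -63.418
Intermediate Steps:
z(a) = -12
T = 36 (T = -12*(6 - 3)*(-1) = -36*(-1) = -12*(-3) = 36)
T - sqrt(21273 - 11389) = 36 - sqrt(21273 - 11389) = 36 - sqrt(9884) = 36 - 2*sqrt(2471)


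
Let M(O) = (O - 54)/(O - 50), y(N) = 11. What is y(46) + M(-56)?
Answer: 638/53 ≈ 12.038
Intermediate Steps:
M(O) = (-54 + O)/(-50 + O)
y(46) + M(-56) = 11 + (-54 - 56)/(-50 - 56) = 11 - 110/(-106) = 11 - 1/106*(-110) = 11 + 55/53 = 638/53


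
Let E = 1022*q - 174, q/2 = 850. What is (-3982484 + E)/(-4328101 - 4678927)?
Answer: 1122629/4503514 ≈ 0.24928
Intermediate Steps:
q = 1700 (q = 2*850 = 1700)
E = 1737226 (E = 1022*1700 - 174 = 1737400 - 174 = 1737226)
(-3982484 + E)/(-4328101 - 4678927) = (-3982484 + 1737226)/(-4328101 - 4678927) = -2245258/(-9007028) = -2245258*(-1/9007028) = 1122629/4503514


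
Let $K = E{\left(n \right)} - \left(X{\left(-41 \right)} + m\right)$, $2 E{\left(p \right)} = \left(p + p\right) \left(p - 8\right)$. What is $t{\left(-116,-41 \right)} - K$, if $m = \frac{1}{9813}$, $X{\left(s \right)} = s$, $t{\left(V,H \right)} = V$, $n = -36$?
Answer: $- \frac{17084432}{9813} \approx -1741.0$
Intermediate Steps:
$E{\left(p \right)} = p \left(-8 + p\right)$ ($E{\left(p \right)} = \frac{\left(p + p\right) \left(p - 8\right)}{2} = \frac{2 p \left(-8 + p\right)}{2} = p \left(-8 + p\right)$)
$m = \frac{1}{9813} \approx 0.00010191$
$K = \frac{15946124}{9813}$ ($K = - 36 \left(-8 - 36\right) - \left(-41 + \frac{1}{9813}\right) = \left(-36\right) \left(-44\right) - - \frac{402332}{9813} = 1584 + \frac{402332}{9813} = \frac{15946124}{9813} \approx 1625.0$)
$t{\left(-116,-41 \right)} - K = -116 - \frac{15946124}{9813} = - \frac{17084432}{9813}$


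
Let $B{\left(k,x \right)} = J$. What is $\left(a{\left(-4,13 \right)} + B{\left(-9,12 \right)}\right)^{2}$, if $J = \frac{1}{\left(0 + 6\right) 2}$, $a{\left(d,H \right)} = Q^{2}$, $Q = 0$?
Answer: $\frac{1}{144} \approx 0.0069444$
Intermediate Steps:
$a{\left(d,H \right)} = 0$ ($a{\left(d,H \right)} = 0^{2} = 0$)
$J = \frac{1}{12}$ ($J = \frac{1}{6 \cdot 2} = \frac{1}{12} \approx 0.083333$)
$B{\left(k,x \right)} = \frac{1}{12}$
$\left(a{\left(-4,13 \right)} + B{\left(-9,12 \right)}\right)^{2} = \left(0 + \frac{1}{12}\right)^{2} = \left(\frac{1}{12}\right)^{2} = \frac{1}{144}$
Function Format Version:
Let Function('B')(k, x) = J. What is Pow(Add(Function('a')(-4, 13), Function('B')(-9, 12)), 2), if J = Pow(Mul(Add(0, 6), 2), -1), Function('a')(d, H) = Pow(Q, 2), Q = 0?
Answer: Rational(1, 144) ≈ 0.0069444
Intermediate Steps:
Function('a')(d, H) = 0 (Function('a')(d, H) = Pow(0, 2) = 0)
J = Rational(1, 12) (J = Pow(Mul(6, 2), -1) = Pow(12, -1) = Rational(1, 12) ≈ 0.083333)
Function('B')(k, x) = Rational(1, 12)
Pow(Add(Function('a')(-4, 13), Function('B')(-9, 12)), 2) = Pow(Add(0, Rational(1, 12)), 2) = Pow(Rational(1, 12), 2) = Rational(1, 144)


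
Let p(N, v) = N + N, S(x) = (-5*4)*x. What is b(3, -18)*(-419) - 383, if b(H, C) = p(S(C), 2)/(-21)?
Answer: 97879/7 ≈ 13983.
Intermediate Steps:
S(x) = -20*x
p(N, v) = 2*N
b(H, C) = 40*C/21 (b(H, C) = (2*(-20*C))/(-21) = -40*C*(-1/21) = 40*C/21)
b(3, -18)*(-419) - 383 = ((40/21)*(-18))*(-419) - 383 = -240/7*(-419) - 383 = 100560/7 - 383 = 97879/7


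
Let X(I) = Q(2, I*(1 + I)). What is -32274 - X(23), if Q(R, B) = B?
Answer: -32826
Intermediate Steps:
X(I) = I*(1 + I)
-32274 - X(23) = -32274 - 23*(1 + 23) = -32274 - 23*24 = -32274 - 1*552 = -32274 - 552 = -32826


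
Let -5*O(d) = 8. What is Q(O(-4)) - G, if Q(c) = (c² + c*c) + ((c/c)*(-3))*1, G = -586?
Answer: 14703/25 ≈ 588.12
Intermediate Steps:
O(d) = -8/5 (O(d) = -⅕*8 = -8/5)
Q(c) = -3 + 2*c² (Q(c) = (c² + c²) + (1*(-3))*1 = 2*c² - 3*1 = 2*c² - 3 = -3 + 2*c²)
Q(O(-4)) - G = (-3 + 2*(-8/5)²) - 1*(-586) = (-3 + 2*(64/25)) + 586 = (-3 + 128/25) + 586 = 53/25 + 586 = 14703/25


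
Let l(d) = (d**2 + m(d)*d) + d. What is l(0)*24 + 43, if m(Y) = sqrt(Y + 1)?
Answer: 43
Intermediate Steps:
m(Y) = sqrt(1 + Y)
l(d) = d + d**2 + d*sqrt(1 + d) (l(d) = (d**2 + sqrt(1 + d)*d) + d = (d**2 + d*sqrt(1 + d)) + d = d + d**2 + d*sqrt(1 + d))
l(0)*24 + 43 = (0*(1 + 0 + sqrt(1 + 0)))*24 + 43 = (0*(1 + 0 + sqrt(1)))*24 + 43 = (0*(1 + 0 + 1))*24 + 43 = (0*2)*24 + 43 = 0*24 + 43 = 0 + 43 = 43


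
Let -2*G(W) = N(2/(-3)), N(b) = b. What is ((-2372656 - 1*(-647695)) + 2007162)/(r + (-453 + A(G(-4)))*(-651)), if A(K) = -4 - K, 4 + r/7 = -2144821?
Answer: -282201/14716051 ≈ -0.019176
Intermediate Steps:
r = -15013775 (r = -28 + 7*(-2144821) = -28 - 15013747 = -15013775)
G(W) = 1/3 (G(W) = -1/(-3) = -(-1)/3 = -1/2*(-2/3) = 1/3)
((-2372656 - 1*(-647695)) + 2007162)/(r + (-453 + A(G(-4)))*(-651)) = ((-2372656 - 1*(-647695)) + 2007162)/(-15013775 + (-453 + (-4 - 1*1/3))*(-651)) = ((-2372656 + 647695) + 2007162)/(-15013775 + (-453 + (-4 - 1/3))*(-651)) = (-1724961 + 2007162)/(-15013775 + (-453 - 13/3)*(-651)) = 282201/(-15013775 - 1372/3*(-651)) = 282201/(-15013775 + 297724) = 282201/(-14716051) = 282201*(-1/14716051) = -282201/14716051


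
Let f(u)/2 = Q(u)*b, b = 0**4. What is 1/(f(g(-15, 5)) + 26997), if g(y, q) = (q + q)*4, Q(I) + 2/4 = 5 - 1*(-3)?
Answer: 1/26997 ≈ 3.7041e-5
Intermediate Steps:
Q(I) = 15/2 (Q(I) = -1/2 + (5 - 1*(-3)) = -1/2 + (5 + 3) = -1/2 + 8 = 15/2)
b = 0
g(y, q) = 8*q (g(y, q) = (2*q)*4 = 8*q)
f(u) = 0 (f(u) = 2*((15/2)*0) = 2*0 = 0)
1/(f(g(-15, 5)) + 26997) = 1/(0 + 26997) = 1/26997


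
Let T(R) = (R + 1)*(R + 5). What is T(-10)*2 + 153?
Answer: 243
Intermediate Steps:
T(R) = (1 + R)*(5 + R)
T(-10)*2 + 153 = (5 + (-10)² + 6*(-10))*2 + 153 = (5 + 100 - 60)*2 + 153 = 45*2 + 153 = 90 + 153 = 243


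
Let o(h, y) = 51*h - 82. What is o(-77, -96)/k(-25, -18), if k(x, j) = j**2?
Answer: -4009/324 ≈ -12.373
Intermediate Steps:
o(h, y) = -82 + 51*h
o(-77, -96)/k(-25, -18) = (-82 + 51*(-77))/((-18)**2) = (-82 - 3927)/324 = -4009*1/324 = -4009/324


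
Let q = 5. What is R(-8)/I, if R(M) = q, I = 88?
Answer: 5/88 ≈ 0.056818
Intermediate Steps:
R(M) = 5
R(-8)/I = 5/88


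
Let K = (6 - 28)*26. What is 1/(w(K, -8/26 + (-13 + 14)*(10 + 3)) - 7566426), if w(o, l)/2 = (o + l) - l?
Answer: -1/7567570 ≈ -1.3214e-7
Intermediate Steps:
K = -572 (K = -22*26 = -572)
w(o, l) = 2*o (w(o, l) = 2*((o + l) - l) = 2*((l + o) - l) = 2*o)
1/(w(K, -8/26 + (-13 + 14)*(10 + 3)) - 7566426) = 1/(2*(-572) - 7566426) = 1/(-1144 - 7566426) = 1/(-7567570) = -1/7567570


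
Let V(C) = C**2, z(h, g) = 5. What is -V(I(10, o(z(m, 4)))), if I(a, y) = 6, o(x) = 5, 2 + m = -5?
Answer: -36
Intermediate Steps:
m = -7 (m = -2 - 5 = -7)
-V(I(10, o(z(m, 4)))) = -1*6**2 = -1*36 = -36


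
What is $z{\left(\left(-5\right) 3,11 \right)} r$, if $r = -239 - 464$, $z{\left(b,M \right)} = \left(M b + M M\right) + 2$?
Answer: $29526$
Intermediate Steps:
$z{\left(b,M \right)} = 2 + M^{2} + M b$ ($z{\left(b,M \right)} = \left(M b + M^{2}\right) + 2 = \left(M^{2} + M b\right) + 2 = 2 + M^{2} + M b$)
$r = -703$
$z{\left(\left(-5\right) 3,11 \right)} r = \left(2 + 11^{2} + 11 \left(\left(-5\right) 3\right)\right) \left(-703\right) = \left(2 + 121 + 11 \left(-15\right)\right) \left(-703\right) = \left(2 + 121 - 165\right) \left(-703\right) = \left(-42\right) \left(-703\right) = 29526$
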